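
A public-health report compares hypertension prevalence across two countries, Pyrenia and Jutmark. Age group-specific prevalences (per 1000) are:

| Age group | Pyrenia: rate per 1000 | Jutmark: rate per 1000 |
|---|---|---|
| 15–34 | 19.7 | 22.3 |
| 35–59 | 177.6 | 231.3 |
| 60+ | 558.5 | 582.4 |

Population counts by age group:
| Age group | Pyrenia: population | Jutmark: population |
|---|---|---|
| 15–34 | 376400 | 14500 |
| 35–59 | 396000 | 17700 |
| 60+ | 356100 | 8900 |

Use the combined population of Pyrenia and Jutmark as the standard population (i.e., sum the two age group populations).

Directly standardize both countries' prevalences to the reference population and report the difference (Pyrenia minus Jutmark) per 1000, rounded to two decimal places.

Combined standard total = 1169600; weights = 0.3342, 0.3537, 0.3121.
Pyrenia: 0.3342×19.7 + 0.3537×177.6 + 0.3121×558.5 = 243.6956 per 1000.
Jutmark: 0.3342×22.3 + 0.3537×231.3 + 0.3121×582.4 = 271.0173 per 1000.
Difference = 243.6956 − 271.0173 = -27.3218.

-27.32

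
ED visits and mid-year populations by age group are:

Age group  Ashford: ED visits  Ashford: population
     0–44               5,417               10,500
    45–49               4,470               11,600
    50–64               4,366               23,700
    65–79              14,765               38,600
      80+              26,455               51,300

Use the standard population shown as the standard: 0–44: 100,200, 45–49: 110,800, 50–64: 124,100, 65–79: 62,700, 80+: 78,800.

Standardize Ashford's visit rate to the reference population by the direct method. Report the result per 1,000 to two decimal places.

Age-specific rates per 1,000 for Ashford: 515.905, 385.345, 184.219, 382.513, 515.692.
Standard total = 476,600; weights = 0.2102, 0.2325, 0.2604, 0.1316, 0.1653.
Standardized rate: 0.2102×515.905 + 0.2325×385.345 + 0.2604×184.219 + 0.1316×382.513 + 0.1653×515.692 = 381.6022 per 1,000.

381.60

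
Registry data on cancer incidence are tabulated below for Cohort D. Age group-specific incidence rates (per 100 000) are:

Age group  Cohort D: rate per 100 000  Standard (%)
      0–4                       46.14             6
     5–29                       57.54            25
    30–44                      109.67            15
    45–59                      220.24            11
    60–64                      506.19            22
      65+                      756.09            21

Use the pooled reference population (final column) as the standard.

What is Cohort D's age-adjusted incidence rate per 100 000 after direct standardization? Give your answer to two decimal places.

327.97

Standard weights: 0.06, 0.25, 0.15, 0.11, 0.22, 0.21.
Standardized rate: 0.0600×46.14 + 0.2500×57.54 + 0.1500×109.67 + 0.1100×220.24 + 0.2200×506.19 + 0.2100×756.09 = 327.9710 per 100 000.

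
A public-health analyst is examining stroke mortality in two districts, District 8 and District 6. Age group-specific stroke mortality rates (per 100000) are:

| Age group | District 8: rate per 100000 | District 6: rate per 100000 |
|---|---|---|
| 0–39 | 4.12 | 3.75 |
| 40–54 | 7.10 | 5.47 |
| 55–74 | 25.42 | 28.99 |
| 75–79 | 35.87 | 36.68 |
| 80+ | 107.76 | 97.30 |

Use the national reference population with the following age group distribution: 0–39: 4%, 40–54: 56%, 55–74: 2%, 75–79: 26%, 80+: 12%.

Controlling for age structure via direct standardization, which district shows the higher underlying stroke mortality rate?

Standard weights: 0.04, 0.56, 0.02, 0.26, 0.12.
District 8: 0.0400×4.12 + 0.5600×7.10 + 0.0200×25.42 + 0.2600×35.87 + 0.1200×107.76 = 26.9066 per 100000.
District 6: 0.0400×3.75 + 0.5600×5.47 + 0.0200×28.99 + 0.2600×36.68 + 0.1200×97.30 = 25.0058 per 100000.

District 8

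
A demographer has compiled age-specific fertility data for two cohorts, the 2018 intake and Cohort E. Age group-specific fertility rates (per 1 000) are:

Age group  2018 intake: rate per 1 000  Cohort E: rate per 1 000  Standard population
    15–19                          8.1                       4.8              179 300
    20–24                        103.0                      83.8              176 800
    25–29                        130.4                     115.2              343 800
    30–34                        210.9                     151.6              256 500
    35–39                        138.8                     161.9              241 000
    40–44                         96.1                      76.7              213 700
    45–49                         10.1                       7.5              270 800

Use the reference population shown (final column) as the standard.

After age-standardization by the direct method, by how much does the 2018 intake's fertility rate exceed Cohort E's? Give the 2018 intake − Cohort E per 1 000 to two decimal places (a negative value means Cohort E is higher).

Standard total = 1 681 900; weights = 0.1066, 0.1051, 0.2044, 0.1525, 0.1433, 0.1271, 0.1610.
The 2018 intake: 0.1066×8.1 + 0.1051×103.0 + 0.2044×130.4 + 0.1525×210.9 + 0.1433×138.8 + 0.1271×96.1 + 0.1610×10.1 = 104.2348 per 1 000.
Cohort E: 0.1066×4.8 + 0.1051×83.8 + 0.2044×115.2 + 0.1525×151.6 + 0.1433×161.9 + 0.1271×76.7 + 0.1610×7.5 = 90.1405 per 1 000.
Difference = 104.2348 − 90.1405 = 14.0943.

14.09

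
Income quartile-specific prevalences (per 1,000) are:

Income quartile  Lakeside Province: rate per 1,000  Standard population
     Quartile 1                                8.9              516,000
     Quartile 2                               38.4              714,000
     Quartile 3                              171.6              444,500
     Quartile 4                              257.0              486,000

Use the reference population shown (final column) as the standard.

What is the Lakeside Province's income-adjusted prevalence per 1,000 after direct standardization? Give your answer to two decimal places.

Standard total = 2,160,500; weights = 0.2388, 0.3305, 0.2057, 0.2249.
Standardized rate: 0.2388×8.9 + 0.3305×38.4 + 0.2057×171.6 + 0.2249×257.0 = 107.9325 per 1,000.

107.93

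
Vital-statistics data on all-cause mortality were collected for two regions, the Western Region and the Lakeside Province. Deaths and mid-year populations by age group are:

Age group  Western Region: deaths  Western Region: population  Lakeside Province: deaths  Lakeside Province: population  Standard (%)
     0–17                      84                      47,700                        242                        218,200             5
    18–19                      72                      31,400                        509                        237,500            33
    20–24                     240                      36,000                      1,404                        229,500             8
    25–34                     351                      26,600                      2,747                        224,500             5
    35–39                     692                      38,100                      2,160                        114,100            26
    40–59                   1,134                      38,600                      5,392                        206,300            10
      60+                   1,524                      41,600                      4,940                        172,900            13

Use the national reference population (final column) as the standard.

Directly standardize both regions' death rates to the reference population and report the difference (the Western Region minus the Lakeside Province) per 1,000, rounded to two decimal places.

Age-specific rates per 1,000 for the Western Region: 1.761, 2.293, 6.667, 13.195, 18.163, 29.378, 36.635.
For the Lakeside Province: 1.109, 2.143, 6.118, 12.236, 18.931, 26.137, 28.571.
Standard weights: 0.05, 0.33, 0.08, 0.05, 0.26, 0.10, 0.13.
The Western Region: 0.0500×1.761 + 0.3300×2.293 + 0.0800×6.667 + 0.0500×13.195 + 0.2600×18.163 + 0.1000×29.378 + 0.1300×36.635 = 14.4605 per 1,000.
The Lakeside Province: 0.0500×1.109 + 0.3300×2.143 + 0.0800×6.118 + 0.0500×12.236 + 0.2600×18.931 + 0.1000×26.137 + 0.1300×28.571 = 13.1139 per 1,000.
Difference = 14.4605 − 13.1139 = 1.3466.

1.35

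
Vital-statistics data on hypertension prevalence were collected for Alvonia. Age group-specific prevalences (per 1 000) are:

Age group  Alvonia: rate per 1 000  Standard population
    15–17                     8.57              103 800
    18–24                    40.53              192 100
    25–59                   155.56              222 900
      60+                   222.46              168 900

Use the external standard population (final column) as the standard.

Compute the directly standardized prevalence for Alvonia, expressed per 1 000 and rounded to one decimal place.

117.7

Standard total = 687 700; weights = 0.1509, 0.2793, 0.3241, 0.2456.
Standardized rate: 0.1509×8.57 + 0.2793×40.53 + 0.3241×155.56 + 0.2456×222.46 = 117.6722 per 1 000.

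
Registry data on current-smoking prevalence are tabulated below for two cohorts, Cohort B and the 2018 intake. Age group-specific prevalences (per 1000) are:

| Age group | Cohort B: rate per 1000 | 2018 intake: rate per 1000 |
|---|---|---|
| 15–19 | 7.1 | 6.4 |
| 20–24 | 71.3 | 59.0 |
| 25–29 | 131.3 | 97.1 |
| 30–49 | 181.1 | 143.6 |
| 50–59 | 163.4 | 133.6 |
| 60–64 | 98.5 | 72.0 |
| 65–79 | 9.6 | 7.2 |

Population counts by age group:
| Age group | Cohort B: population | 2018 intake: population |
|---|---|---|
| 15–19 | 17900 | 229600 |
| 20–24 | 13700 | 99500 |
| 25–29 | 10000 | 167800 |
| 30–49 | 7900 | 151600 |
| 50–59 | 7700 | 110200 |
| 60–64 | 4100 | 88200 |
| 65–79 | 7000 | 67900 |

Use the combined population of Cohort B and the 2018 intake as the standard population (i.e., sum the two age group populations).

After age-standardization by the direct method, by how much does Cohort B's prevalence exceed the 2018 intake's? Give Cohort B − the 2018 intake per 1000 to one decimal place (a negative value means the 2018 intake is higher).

Combined standard total = 983100; weights = 0.2518, 0.1151, 0.1809, 0.1622, 0.1199, 0.0939, 0.0762.
Cohort B: 0.2518×7.1 + 0.1151×71.3 + 0.1809×131.3 + 0.1622×181.1 + 0.1199×163.4 + 0.0939×98.5 + 0.0762×9.6 = 92.7011 per 1000.
The 2018 intake: 0.2518×6.4 + 0.1151×59.0 + 0.1809×97.1 + 0.1622×143.6 + 0.1199×133.6 + 0.0939×72.0 + 0.0762×7.2 = 72.5945 per 1000.
Difference = 92.7011 − 72.5945 = 20.1066.

20.1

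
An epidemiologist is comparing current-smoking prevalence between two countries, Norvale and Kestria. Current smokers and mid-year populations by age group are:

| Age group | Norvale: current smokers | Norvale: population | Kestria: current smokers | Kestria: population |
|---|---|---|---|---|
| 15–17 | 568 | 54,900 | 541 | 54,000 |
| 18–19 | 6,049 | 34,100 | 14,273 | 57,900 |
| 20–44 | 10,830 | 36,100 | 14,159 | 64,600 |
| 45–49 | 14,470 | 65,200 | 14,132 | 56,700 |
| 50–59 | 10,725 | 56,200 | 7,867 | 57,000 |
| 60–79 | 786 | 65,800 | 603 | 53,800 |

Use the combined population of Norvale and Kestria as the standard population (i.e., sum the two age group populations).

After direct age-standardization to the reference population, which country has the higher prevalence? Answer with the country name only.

Norvale

Age-specific rates per 1,000 for Norvale: 10.346, 177.390, 300.000, 221.933, 190.836, 11.945.
For Kestria: 10.019, 246.511, 219.180, 249.242, 138.018, 11.208.
Combined standard total = 656,300; weights = 0.1659, 0.1402, 0.1534, 0.1857, 0.1725, 0.1822.
Norvale: 0.1659×10.346 + 0.1402×177.390 + 0.1534×300.000 + 0.1857×221.933 + 0.1725×190.836 + 0.1822×11.945 = 148.9280 per 1,000.
Kestria: 0.1659×10.019 + 0.1402×246.511 + 0.1534×219.180 + 0.1857×249.242 + 0.1725×138.018 + 0.1822×11.208 = 141.9900 per 1,000.
The crude rates (139.06 vs 149.93) would put Kestria higher, but that reflects its age composition; once standardized to a common age structure, Norvale has the higher underlying rate.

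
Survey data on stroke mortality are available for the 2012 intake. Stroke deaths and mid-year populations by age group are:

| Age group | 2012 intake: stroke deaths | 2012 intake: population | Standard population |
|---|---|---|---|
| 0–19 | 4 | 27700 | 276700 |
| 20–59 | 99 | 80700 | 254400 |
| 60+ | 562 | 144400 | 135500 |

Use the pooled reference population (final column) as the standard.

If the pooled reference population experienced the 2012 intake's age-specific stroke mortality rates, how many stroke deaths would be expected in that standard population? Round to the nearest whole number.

Age-specific rates per 100000 for the 2012 intake: 14.44, 122.68, 389.20.
Expected stroke deaths = Σ (standard pop × age-specific rate ÷ 100000)
= 276700×14.44/100000 + 254400×122.68/100000 + 135500×389.20/100000
= 39.96 + 312.09 + 527.36 = 879.41.

879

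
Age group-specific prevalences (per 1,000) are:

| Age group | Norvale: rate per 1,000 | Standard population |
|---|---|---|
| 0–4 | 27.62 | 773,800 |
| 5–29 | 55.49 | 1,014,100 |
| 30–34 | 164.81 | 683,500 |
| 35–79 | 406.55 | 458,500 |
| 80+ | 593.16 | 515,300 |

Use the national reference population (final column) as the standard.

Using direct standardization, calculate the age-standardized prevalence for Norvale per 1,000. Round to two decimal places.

Standard total = 3,445,200; weights = 0.2246, 0.2944, 0.1984, 0.1331, 0.1496.
Standardized rate: 0.2246×27.62 + 0.2944×55.49 + 0.1984×164.81 + 0.1331×406.55 + 0.1496×593.16 = 198.0584 per 1,000.

198.06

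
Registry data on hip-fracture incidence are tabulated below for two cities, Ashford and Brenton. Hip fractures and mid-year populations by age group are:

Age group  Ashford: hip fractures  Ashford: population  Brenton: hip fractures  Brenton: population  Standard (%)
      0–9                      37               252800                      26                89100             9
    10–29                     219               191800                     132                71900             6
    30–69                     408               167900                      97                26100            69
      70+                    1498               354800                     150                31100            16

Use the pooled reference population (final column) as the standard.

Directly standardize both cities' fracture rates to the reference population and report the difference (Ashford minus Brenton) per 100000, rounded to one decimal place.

-103.9

Age-specific rates per 100000 for Ashford: 14.64, 114.18, 243.00, 422.21.
For Brenton: 29.18, 183.59, 371.65, 482.32.
Standard weights: 0.09, 0.06, 0.69, 0.16.
Ashford: 0.0900×14.64 + 0.0600×114.18 + 0.6900×243.00 + 0.1600×422.21 = 243.3929 per 100000.
Brenton: 0.0900×29.18 + 0.0600×183.59 + 0.6900×371.65 + 0.1600×482.32 = 347.2488 per 100000.
Difference = 243.3929 − 347.2488 = -103.8558.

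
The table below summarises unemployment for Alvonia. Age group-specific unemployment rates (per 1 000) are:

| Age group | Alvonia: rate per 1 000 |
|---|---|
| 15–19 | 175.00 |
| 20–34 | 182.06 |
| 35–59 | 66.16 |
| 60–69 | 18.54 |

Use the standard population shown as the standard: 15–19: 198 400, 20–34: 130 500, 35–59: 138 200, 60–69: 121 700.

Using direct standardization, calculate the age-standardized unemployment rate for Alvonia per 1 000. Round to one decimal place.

118.7

Standard total = 588 800; weights = 0.3370, 0.2216, 0.2347, 0.2067.
Standardized rate: 0.3370×175.00 + 0.2216×182.06 + 0.2347×66.16 + 0.2067×18.54 = 118.6794 per 1 000.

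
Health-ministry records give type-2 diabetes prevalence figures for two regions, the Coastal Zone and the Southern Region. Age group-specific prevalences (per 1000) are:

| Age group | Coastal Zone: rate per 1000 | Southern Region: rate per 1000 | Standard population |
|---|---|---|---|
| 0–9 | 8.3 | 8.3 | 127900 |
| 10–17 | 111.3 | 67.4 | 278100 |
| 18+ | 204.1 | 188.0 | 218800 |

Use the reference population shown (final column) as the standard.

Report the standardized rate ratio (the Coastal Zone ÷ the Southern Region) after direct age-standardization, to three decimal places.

1.258

Standard total = 624800; weights = 0.2047, 0.4451, 0.3502.
The Coastal Zone: 0.2047×8.3 + 0.4451×111.3 + 0.3502×204.1 = 122.7132 per 1000.
The Southern Region: 0.2047×8.3 + 0.4451×67.4 + 0.3502×188.0 = 97.5351 per 1000.
Ratio = 122.7132 ÷ 97.5351 = 1.25814.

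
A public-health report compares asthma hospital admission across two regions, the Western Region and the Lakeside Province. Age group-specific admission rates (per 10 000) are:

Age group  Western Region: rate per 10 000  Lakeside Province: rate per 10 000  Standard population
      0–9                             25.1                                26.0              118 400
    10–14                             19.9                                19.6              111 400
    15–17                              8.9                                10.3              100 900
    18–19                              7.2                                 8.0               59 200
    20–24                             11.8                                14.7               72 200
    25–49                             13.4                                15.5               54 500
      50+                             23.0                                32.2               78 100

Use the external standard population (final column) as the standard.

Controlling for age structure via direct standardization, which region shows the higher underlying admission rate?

Standard total = 594 700; weights = 0.1991, 0.1873, 0.1697, 0.0995, 0.1214, 0.0916, 0.1313.
The Western Region: 0.1991×25.1 + 0.1873×19.9 + 0.1697×8.9 + 0.0995×7.2 + 0.1214×11.8 + 0.0916×13.4 + 0.1313×23.0 = 16.6328 per 10 000.
The Lakeside Province: 0.1991×26.0 + 0.1873×19.6 + 0.1697×10.3 + 0.0995×8.0 + 0.1214×14.7 + 0.0916×15.5 + 0.1313×32.2 = 18.8257 per 10 000.

Lakeside Province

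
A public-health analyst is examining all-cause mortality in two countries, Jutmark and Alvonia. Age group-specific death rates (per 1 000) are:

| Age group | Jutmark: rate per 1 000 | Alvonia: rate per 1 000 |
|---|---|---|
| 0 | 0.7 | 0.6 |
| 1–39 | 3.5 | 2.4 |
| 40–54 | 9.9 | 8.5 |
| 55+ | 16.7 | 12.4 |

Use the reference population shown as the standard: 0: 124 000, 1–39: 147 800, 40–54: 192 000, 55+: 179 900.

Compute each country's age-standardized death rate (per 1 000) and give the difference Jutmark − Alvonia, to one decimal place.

1.9

Standard total = 643 700; weights = 0.1926, 0.2296, 0.2983, 0.2795.
Jutmark: 0.1926×0.7 + 0.2296×3.5 + 0.2983×9.9 + 0.2795×16.7 = 8.5587 per 1 000.
Alvonia: 0.1926×0.6 + 0.2296×2.4 + 0.2983×8.5 + 0.2795×12.4 = 6.6675 per 1 000.
Difference = 8.5587 − 6.6675 = 1.8912.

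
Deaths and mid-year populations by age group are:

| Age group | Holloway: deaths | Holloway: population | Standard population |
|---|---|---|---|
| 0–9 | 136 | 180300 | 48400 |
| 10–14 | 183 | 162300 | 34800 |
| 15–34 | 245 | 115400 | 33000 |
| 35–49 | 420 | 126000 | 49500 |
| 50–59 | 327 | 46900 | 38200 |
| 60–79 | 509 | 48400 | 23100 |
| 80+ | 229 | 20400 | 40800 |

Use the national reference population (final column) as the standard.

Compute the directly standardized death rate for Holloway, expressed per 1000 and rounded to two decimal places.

4.77

Age-specific rates per 1000 for Holloway: 0.754, 1.128, 2.123, 3.333, 6.972, 10.517, 11.225.
Standard total = 267800; weights = 0.1807, 0.1299, 0.1232, 0.1848, 0.1426, 0.0863, 0.1524.
Standardized rate: 0.1807×0.754 + 0.1299×1.128 + 0.1232×2.123 + 0.1848×3.333 + 0.1426×6.972 + 0.0863×10.517 + 0.1524×11.225 = 4.7725 per 1000.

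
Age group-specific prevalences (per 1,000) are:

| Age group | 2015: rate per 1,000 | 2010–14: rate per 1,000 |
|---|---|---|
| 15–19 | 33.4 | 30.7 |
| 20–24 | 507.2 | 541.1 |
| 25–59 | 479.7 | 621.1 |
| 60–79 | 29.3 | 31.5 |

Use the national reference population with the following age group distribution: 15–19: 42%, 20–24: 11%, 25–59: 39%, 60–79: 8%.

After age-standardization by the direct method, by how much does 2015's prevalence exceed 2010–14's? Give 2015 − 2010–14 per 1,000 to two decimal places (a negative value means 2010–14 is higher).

-57.92

Standard weights: 0.42, 0.11, 0.39, 0.08.
2015: 0.4200×33.4 + 0.1100×507.2 + 0.3900×479.7 + 0.0800×29.3 = 259.2470 per 1,000.
2010–14: 0.4200×30.7 + 0.1100×541.1 + 0.3900×621.1 + 0.0800×31.5 = 317.1640 per 1,000.
Difference = 259.2470 − 317.1640 = -57.9170.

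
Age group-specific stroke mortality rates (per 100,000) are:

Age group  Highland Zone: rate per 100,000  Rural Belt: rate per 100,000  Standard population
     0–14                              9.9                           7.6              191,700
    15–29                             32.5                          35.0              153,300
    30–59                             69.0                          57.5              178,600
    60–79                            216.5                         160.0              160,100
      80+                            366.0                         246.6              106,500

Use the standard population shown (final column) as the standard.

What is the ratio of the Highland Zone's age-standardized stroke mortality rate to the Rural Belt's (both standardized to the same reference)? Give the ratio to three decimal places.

Standard total = 790,200; weights = 0.2426, 0.1940, 0.2260, 0.2026, 0.1348.
The Highland Zone: 0.2426×9.9 + 0.1940×32.5 + 0.2260×69.0 + 0.2026×216.5 + 0.1348×366.0 = 117.4945 per 100,000.
The Rural Belt: 0.2426×7.6 + 0.1940×35.0 + 0.2260×57.5 + 0.2026×160.0 + 0.1348×246.6 = 87.2827 per 100,000.
Ratio = 117.4945 ÷ 87.2827 = 1.34614.

1.346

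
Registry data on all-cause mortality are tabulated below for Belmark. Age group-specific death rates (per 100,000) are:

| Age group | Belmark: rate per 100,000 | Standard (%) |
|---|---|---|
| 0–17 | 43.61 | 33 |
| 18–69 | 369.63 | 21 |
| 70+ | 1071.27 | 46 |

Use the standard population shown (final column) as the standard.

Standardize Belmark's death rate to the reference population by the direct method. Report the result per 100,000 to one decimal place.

Standard weights: 0.33, 0.21, 0.46.
Standardized rate: 0.3300×43.61 + 0.2100×369.63 + 0.4600×1071.27 = 584.7978 per 100,000.

584.8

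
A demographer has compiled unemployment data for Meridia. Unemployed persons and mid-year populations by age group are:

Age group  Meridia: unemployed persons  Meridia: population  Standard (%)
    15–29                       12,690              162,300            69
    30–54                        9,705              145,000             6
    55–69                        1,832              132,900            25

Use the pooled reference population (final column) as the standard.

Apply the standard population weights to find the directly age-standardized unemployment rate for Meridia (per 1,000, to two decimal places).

61.41

Age-specific rates per 1,000 for Meridia: 78.189, 66.931, 13.785.
Standard weights: 0.69, 0.06, 0.25.
Standardized rate: 0.6900×78.189 + 0.0600×66.931 + 0.2500×13.785 = 61.4122 per 1,000.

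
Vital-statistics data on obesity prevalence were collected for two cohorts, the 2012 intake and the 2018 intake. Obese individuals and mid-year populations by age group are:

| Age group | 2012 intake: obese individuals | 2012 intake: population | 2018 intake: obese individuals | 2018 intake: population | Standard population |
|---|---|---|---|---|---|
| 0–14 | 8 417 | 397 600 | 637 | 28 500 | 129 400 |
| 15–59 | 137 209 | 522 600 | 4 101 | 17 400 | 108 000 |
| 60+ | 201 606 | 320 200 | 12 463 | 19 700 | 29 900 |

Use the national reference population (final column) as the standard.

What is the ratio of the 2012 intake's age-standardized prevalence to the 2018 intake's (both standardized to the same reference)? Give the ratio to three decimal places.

Age-specific rates per 1 000 for the 2012 intake: 21.170, 262.551, 629.625.
For the 2018 intake: 22.351, 235.690, 632.640.
Standard total = 267 300; weights = 0.4841, 0.4040, 0.1119.
The 2012 intake: 0.4841×21.170 + 0.4040×262.551 + 0.1119×629.625 = 186.7587 per 1 000.
The 2018 intake: 0.4841×22.351 + 0.4040×235.690 + 0.1119×632.640 = 176.8149 per 1 000.
Ratio = 186.7587 ÷ 176.8149 = 1.05624.

1.056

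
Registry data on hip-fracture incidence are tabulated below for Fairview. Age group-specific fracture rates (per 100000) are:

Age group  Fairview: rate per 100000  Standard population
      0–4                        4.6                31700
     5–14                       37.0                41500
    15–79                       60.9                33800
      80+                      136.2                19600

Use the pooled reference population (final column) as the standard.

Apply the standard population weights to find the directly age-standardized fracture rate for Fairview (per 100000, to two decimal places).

50.63

Standard total = 126600; weights = 0.2504, 0.3278, 0.2670, 0.1548.
Standardized rate: 0.2504×4.6 + 0.3278×37.0 + 0.2670×60.9 + 0.1548×136.2 = 50.6261 per 100000.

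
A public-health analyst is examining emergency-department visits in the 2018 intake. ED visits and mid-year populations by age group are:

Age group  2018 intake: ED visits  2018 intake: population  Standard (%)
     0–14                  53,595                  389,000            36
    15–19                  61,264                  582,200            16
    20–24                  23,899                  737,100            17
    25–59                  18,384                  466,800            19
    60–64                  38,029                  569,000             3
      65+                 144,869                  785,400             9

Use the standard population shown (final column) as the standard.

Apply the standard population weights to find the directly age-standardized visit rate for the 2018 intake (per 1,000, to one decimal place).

Age-specific rates per 1,000 for the 2018 intake: 137.776, 105.228, 32.423, 39.383, 66.835, 184.453.
Standard weights: 0.36, 0.16, 0.17, 0.19, 0.03, 0.09.
Standardized rate: 0.3600×137.776 + 0.1600×105.228 + 0.1700×32.423 + 0.1900×39.383 + 0.0300×66.835 + 0.0900×184.453 = 98.0365 per 1,000.

98.0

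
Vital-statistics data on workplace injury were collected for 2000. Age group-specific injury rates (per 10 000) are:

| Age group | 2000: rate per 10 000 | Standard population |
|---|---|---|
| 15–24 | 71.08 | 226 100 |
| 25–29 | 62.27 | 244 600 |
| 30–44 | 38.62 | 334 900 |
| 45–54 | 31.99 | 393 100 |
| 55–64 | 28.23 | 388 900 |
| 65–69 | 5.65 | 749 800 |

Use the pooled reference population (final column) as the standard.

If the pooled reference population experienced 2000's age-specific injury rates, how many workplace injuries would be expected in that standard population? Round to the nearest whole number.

7203

Expected workplace injuries = Σ (standard pop × age-specific rate ÷ 10 000)
= 226 100×71.08/10 000 + 244 600×62.27/10 000 + 334 900×38.62/10 000 + 393 100×31.99/10 000 + 388 900×28.23/10 000 + 749 800×5.65/10 000
= 1607.12 + 1523.12 + 1293.38 + 1257.53 + 1097.86 + 423.64 = 7202.66.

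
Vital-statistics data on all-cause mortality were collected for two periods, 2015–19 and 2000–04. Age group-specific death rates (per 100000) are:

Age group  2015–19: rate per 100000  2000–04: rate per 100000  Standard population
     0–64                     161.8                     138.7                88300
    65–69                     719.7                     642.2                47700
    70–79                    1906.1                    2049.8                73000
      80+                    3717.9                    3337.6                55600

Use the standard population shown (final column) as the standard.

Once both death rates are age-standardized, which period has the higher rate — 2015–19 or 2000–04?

Standard total = 264600; weights = 0.3337, 0.1803, 0.2759, 0.2101.
2015–19: 0.3337×161.8 + 0.1803×719.7 + 0.2759×1906.1 + 0.2101×3717.9 = 1490.8434 per 100000.
2000–04: 0.3337×138.7 + 0.1803×642.2 + 0.2759×2049.8 + 0.2101×3337.6 = 1428.8969 per 100000.

2015–19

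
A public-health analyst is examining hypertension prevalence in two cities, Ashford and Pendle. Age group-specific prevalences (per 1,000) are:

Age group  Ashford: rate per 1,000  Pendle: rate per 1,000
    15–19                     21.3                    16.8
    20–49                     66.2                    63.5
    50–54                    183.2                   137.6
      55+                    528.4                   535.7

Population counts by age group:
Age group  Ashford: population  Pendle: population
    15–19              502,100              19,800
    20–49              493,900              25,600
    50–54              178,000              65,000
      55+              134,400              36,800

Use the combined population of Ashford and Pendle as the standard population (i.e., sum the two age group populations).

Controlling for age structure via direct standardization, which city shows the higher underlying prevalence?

Combined standard total = 1,455,600; weights = 0.3585, 0.3569, 0.1669, 0.1176.
Ashford: 0.3585×21.3 + 0.3569×66.2 + 0.1669×183.2 + 0.1176×528.4 = 123.9950 per 1,000.
Pendle: 0.3585×16.8 + 0.3569×63.5 + 0.1669×137.6 + 0.1176×535.7 = 114.6639 per 1,000.
The crude rates (112.36 vs 207.99) would put Pendle higher, but that reflects its age composition; once standardized to a common age structure, Ashford has the higher underlying rate.

Ashford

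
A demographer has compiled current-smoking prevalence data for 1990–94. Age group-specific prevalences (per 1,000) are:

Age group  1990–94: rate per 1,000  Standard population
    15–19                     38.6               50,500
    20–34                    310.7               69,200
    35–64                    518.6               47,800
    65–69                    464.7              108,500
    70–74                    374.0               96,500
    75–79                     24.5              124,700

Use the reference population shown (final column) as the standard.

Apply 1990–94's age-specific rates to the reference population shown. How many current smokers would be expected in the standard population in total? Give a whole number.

Expected current smokers = Σ (standard pop × age-specific rate ÷ 1,000)
= 50,500×38.6/1,000 + 69,200×310.7/1,000 + 47,800×518.6/1,000 + 108,500×464.7/1,000 + 96,500×374.0/1,000 + 124,700×24.5/1,000
= 1949.30 + 21500.44 + 24789.08 + 50419.95 + 36091.00 + 3055.15 = 137804.92.

137805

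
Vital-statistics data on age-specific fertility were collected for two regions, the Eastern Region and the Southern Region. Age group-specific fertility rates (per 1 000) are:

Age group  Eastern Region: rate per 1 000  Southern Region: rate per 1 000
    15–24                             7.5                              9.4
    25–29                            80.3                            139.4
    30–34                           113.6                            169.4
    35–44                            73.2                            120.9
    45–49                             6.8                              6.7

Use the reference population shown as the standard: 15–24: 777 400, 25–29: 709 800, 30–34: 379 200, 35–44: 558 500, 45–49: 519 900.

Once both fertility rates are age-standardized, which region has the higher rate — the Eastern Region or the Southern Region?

Southern Region

Standard total = 2 944 800; weights = 0.2640, 0.2410, 0.1288, 0.1897, 0.1765.
The Eastern Region: 0.2640×7.5 + 0.2410×80.3 + 0.1288×113.6 + 0.1897×73.2 + 0.1765×6.8 = 51.0466 per 1 000.
The Southern Region: 0.2640×9.4 + 0.2410×139.4 + 0.1288×169.4 + 0.1897×120.9 + 0.1765×6.7 = 82.0077 per 1 000.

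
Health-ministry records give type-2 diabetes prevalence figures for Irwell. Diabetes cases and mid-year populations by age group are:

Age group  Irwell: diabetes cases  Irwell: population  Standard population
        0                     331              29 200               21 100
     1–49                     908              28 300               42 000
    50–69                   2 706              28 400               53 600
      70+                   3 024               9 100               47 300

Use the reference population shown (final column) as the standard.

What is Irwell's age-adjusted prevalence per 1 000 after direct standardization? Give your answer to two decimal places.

Age-specific rates per 1 000 for Irwell: 11.336, 32.085, 95.282, 332.308.
Standard total = 164 000; weights = 0.1287, 0.2561, 0.3268, 0.2884.
Standardized rate: 0.1287×11.336 + 0.2561×32.085 + 0.3268×95.282 + 0.2884×332.308 = 136.6585 per 1 000.

136.66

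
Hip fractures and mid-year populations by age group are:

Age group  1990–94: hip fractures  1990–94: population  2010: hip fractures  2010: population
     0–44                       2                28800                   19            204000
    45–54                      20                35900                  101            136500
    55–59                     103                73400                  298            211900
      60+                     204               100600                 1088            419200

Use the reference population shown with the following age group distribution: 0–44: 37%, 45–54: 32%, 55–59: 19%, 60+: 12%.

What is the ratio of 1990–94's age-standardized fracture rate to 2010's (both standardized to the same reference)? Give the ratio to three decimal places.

0.840

Age-specific rates per 100000 for 1990–94: 6.94, 55.71, 140.33, 202.78.
For 2010: 9.31, 73.99, 140.63, 259.54.
Standard weights: 0.37, 0.32, 0.19, 0.12.
1990–94: 0.3700×6.94 + 0.3200×55.71 + 0.1900×140.33 + 0.1200×202.78 = 71.3929 per 100000.
2010: 0.3700×9.31 + 0.3200×73.99 + 0.1900×140.63 + 0.1200×259.54 = 84.9889 per 100000.
Ratio = 71.3929 ÷ 84.9889 = 0.84003.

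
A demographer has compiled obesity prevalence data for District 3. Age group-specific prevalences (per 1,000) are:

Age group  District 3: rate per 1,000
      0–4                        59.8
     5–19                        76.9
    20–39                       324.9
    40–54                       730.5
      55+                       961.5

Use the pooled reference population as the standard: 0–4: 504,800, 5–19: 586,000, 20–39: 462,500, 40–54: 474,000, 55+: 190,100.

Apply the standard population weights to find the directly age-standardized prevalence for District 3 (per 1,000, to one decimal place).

Standard total = 2,217,400; weights = 0.2277, 0.2643, 0.2086, 0.2138, 0.0857.
Standardized rate: 0.2277×59.8 + 0.2643×76.9 + 0.2086×324.9 + 0.2138×730.5 + 0.0857×961.5 = 340.2881 per 1,000.

340.3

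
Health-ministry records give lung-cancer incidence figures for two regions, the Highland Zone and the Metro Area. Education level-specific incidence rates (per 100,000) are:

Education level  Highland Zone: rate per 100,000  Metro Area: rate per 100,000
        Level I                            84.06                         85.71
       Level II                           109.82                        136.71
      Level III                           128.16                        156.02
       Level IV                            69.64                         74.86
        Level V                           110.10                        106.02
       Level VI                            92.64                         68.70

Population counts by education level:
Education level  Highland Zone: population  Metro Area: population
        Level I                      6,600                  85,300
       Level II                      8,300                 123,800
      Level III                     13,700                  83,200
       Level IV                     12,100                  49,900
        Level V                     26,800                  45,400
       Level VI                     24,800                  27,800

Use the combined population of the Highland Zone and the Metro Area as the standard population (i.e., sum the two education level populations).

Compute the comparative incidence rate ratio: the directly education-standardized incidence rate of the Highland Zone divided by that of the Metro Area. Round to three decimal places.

Combined standard total = 507,700; weights = 0.1810, 0.2602, 0.1909, 0.1221, 0.1422, 0.1036.
The Highland Zone: 0.1810×84.06 + 0.2602×109.82 + 0.1909×128.16 + 0.1221×69.64 + 0.1422×110.10 + 0.1036×92.64 = 102.0106 per 100,000.
The Metro Area: 0.1810×85.71 + 0.2602×136.71 + 0.1909×156.02 + 0.1221×74.86 + 0.1422×106.02 + 0.1036×68.70 = 112.2002 per 100,000.
Ratio = 102.0106 ÷ 112.2002 = 0.90918.

0.909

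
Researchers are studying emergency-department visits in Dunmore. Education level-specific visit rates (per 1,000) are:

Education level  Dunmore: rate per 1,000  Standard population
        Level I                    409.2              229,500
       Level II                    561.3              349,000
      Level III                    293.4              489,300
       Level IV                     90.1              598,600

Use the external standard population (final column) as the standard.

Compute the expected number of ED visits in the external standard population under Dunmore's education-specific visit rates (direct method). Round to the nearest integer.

487300

Expected ED visits = Σ (standard pop × education-specific rate ÷ 1,000)
= 229,500×409.2/1,000 + 349,000×561.3/1,000 + 489,300×293.4/1,000 + 598,600×90.1/1,000
= 93911.40 + 195893.70 + 143560.62 + 53933.86 = 487299.58.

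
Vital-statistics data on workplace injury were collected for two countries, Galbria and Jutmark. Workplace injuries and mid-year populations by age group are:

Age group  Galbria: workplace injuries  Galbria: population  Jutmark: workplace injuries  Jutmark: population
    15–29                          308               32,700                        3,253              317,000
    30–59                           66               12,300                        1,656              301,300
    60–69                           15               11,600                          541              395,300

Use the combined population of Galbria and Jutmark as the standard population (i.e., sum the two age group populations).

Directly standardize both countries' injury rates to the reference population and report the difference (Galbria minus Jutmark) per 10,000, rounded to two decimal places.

-3.42

Age-specific rates per 10,000 for Galbria: 94.19, 53.66, 12.93.
For Jutmark: 102.62, 54.96, 13.69.
Combined standard total = 1,070,200; weights = 0.3268, 0.2930, 0.3802.
Galbria: 0.3268×94.19 + 0.2930×53.66 + 0.3802×12.93 = 51.4175 per 10,000.
Jutmark: 0.3268×102.62 + 0.2930×54.96 + 0.3802×13.69 = 54.8406 per 10,000.
Difference = 51.4175 − 54.8406 = -3.4230.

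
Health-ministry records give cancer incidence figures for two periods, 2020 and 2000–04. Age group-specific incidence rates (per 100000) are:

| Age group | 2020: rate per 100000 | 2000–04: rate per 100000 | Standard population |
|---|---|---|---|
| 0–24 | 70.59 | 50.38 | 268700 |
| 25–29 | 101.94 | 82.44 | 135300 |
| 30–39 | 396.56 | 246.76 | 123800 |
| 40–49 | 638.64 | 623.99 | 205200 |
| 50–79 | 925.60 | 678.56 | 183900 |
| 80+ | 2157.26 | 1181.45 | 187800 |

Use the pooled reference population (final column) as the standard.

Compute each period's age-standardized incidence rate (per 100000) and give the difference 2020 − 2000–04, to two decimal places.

233.83

Standard total = 1104700; weights = 0.2432, 0.1225, 0.1121, 0.1858, 0.1665, 0.1700.
2020: 0.2432×70.59 + 0.1225×101.94 + 0.1121×396.56 + 0.1858×638.64 + 0.1665×925.60 + 0.1700×2157.26 = 713.5461 per 100000.
2000–04: 0.2432×50.38 + 0.1225×82.44 + 0.1121×246.76 + 0.1858×623.99 + 0.1665×678.56 + 0.1700×1181.45 = 479.7197 per 100000.
Difference = 713.5461 − 479.7197 = 233.8264.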